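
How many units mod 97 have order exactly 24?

8

φ(97) = 97 − 1 = 96 = 2^5 · 3.
(Z/97Z)^× is cyclic (|G| = 96); a cyclic group of order m has exactly φ(d) elements of each order d | m, and none otherwise.
24 = 2^3 · 3 divides 96, and φ(24) = 8.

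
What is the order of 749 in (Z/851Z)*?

99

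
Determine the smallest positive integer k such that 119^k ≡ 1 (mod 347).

173

Since 119 ∈ (Z/347Z)^×, its order divides φ(347) = 347 − 1 = 346 = 2 · 173.
Divisors of 346: 1, 2, 173, 346.
Compute 119^d (mod 347) for the divisors d until we hit 1:
119^1 ≡ 119 (mod 347)
119^2 ≡ 281 (mod 347)
119^173 ≡ 1 (mod 347) ✓
Hence ord(119) = 173.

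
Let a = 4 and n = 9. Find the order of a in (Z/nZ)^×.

3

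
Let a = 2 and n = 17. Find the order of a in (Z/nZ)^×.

8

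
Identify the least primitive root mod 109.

6

φ(109) = 109 − 1 = 108 = 2^2 · 3^3.
g is a primitive root iff g^(108/q) ≢ 1 (mod 109) for each prime q ∈ {2, 3}.
g = 2: 2^54 ≡ 108; 2^36 ≡ 1 — hits 1, so not a primitive root.
g = 3: 3^54 ≡ 1 — hits 1, so not a primitive root.
g = 4: 4^54 ≡ 1 — hits 1, so not a primitive root.
g = 5: 5^54 ≡ 1 — hits 1, so not a primitive root.
g = 6: 6^54 ≡ 108; 6^36 ≡ 63 — none is 1, so 6 is a primitive root.
Hence the least primitive root of 109 is 6.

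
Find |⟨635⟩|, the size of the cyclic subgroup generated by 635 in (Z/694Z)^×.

The order of 635 must divide φ(694) = φ(2)·φ(347) = 1·346 = 346 = 2 · 173.
Divisors of 346: 1, 2, 173, 346.
Compute 635^d (mod 694) for the divisors d until we hit 1:
635^1 ≡ 635 (mod 694)
635^2 ≡ 11 (mod 694)
635^173 ≡ 693 (mod 694)
635^346 ≡ 1 (mod 694) ✓
The smallest such exponent is 346, so the order of 635 is 346.

346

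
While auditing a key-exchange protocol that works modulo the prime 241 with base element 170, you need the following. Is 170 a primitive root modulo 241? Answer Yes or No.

φ(241) = 241 − 1 = 240 = 2^4 · 3 · 5.
Test 170^(240/q) mod 241 for each prime factor q of 240:
170^120 ≡ 240 (mod 241)  [q = 2: ≢ 1 ✓]
170^80 ≡ 15 (mod 241)  [q = 3: ≢ 1 ✓]
170^48 ≡ 98 (mod 241)  [q = 5: ≢ 1 ✓]
None equal 1, so ord_241(170) = 240: 170 is a primitive root.

Yes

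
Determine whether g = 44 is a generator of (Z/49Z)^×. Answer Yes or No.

No

φ(49) = φ(7^2) = 7·(7−1) = 42 = 2 · 3 · 7.
Test 44^(42/q) mod 49 for each prime factor q of 42:
44^21 ≡ 1 (mod 49)  [q = 2: ≡ 1 ✗]
44^14 ≡ 18 (mod 49)  [q = 3: ≢ 1 ✓]
44^6 ≡ 43 (mod 49)  [q = 7: ≢ 1 ✓]
44^21 ≡ 1 shows ord(44) | 21, strictly less than φ(49); not a primitive root.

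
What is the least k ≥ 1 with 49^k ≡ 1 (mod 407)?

Since 49 ∈ (Z/407Z)^×, its order divides φ(407) = φ(11·37) = (11−1)·(37−1) = 10·36 = 360 = 2^3 · 3^2 · 5.
Divisors of 360: 1, 2, 3, 4, 5, 6, 8, 9, 10, 12, 15, 18, 20, 24, 30, 36, 40, 45, 60, 72, 90, 120, 180, 360.
Check 49^d mod 407 for each divisor in increasing order:
49^1 ≡ 49 (mod 407)
49^2 ≡ 366 (mod 407)
49^3 ≡ 26 (mod 407)
49^4 ≡ 53 (mod 407)
49^5 ≡ 155 (mod 407)
49^6 ≡ 269 (mod 407)
49^8 ≡ 367 (mod 407)
49^9 ≡ 75 (mod 407)
49^10 ≡ 12 (mod 407)
49^12 ≡ 322 (mod 407)
49^15 ≡ 232 (mod 407)
49^18 ≡ 334 (mod 407)
49^20 ≡ 144 (mod 407)
49^24 ≡ 306 (mod 407)
49^30 ≡ 100 (mod 407)
49^36 ≡ 38 (mod 407)
49^40 ≡ 386 (mod 407)
49^45 ≡ 1 (mod 407) ✓
So ord_407(49) = 45.

45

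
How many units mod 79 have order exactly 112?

φ(79) = 79 − 1 = 78 = 2 · 3 · 13.
Since (Z/79Z)^× is cyclic of order 78, the number of elements of order d is φ(d) when d | 78 and 0 otherwise.
112 does not divide 78, so no element of (Z/79Z)^× has order 112.

0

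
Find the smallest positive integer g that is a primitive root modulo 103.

5

φ(103) = 103 − 1 = 102 = 2 · 3 · 17.
Test candidates g = 2, 3, … against the prime factors q ∈ {2, 3, 17} of φ(103): g is a generator iff g^(102/q) ≢ 1 for every such q.
g = 2: 2^51 ≡ 1 — hits 1, so not a primitive root.
g = 3: 3^51 ≡ 102; 3^34 ≡ 1 — hits 1, so not a primitive root.
g = 4: 4^51 ≡ 1 — hits 1, so not a primitive root.
g = 5: 5^51 ≡ 102; 5^34 ≡ 56; 5^6 ≡ 72 — none is 1, so 5 is a primitive root.
The smallest primitive root modulo 103 is 5.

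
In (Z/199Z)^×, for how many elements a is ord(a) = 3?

φ(199) = 199 − 1 = 198 = 2 · 3^2 · 11.
Since (Z/199Z)^× is cyclic of order 198, the number of elements of order d is φ(d) when d | 198 and 0 otherwise.
3 | 198, and φ(3) = 3 − 1 = 2.

2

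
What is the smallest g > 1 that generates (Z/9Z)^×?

2

φ(9) = φ(3^2) = 3·(3−1) = 6 = 2 · 3.
g is a primitive root iff g^(6/q) ≢ 1 (mod 9) for each prime q ∈ {2, 3}.
g = 2: 2^3 ≡ 8; 2^2 ≡ 4 — none is 1, so 2 is a primitive root.
So 2 is the smallest generator of (Z/9Z)^×.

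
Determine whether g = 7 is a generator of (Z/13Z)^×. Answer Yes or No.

Yes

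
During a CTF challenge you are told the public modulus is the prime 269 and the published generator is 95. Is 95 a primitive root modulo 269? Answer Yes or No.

Yes

φ(269) = 269 − 1 = 268 = 2^2 · 67.
Test 95^(268/q) mod 269 for each prime factor q of 268:
95^134 ≡ 268 (mod 269)  [q = 2: ≢ 1 ✓]
95^4 ≡ 115 (mod 269)  [q = 67: ≢ 1 ✓]
Every test exponent gives a nontrivial residue, hence 95 generates the full group.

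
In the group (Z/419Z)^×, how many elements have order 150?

0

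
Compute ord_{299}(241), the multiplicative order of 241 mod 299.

132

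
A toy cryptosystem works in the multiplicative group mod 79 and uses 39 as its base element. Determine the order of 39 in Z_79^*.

ord(39) | φ(79) = 79 − 1 = 78 = 2 · 3 · 13.
Divisors of 78: 1, 2, 3, 6, 13, 26, 39, 78.
Evaluate successive powers at the divisors of 78:
39^1 ≡ 39 (mod 79)
39^2 ≡ 20 (mod 79)
39^3 ≡ 69 (mod 79)
39^6 ≡ 21 (mod 79)
39^13 ≡ 56 (mod 79)
39^26 ≡ 55 (mod 79)
39^39 ≡ 78 (mod 79)
39^78 ≡ 1 (mod 79) ✓
So ord_79(39) = 78.

78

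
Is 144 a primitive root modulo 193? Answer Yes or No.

No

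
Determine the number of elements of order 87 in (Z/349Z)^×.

56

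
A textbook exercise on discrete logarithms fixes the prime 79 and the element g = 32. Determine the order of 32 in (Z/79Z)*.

39

The order of 32 must divide φ(79) = 79 − 1 = 78 = 2 · 3 · 13.
Divisors of 78: 1, 2, 3, 6, 13, 26, 39, 78.
Check 32^d mod 79 for each divisor in increasing order:
32^1 ≡ 32
32^2 ≡ 76
32^3 ≡ 62
32^6 ≡ 52
32^13 ≡ 23
32^26 ≡ 55
32^39 ≡ 1
Therefore the multiplicative order of 32 modulo 79 is 39.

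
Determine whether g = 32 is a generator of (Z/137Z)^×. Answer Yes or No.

No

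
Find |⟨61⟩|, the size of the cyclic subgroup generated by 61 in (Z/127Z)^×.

21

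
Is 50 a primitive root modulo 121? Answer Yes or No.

Yes

φ(121) = φ(11^2) = 11·(11−1) = 110 = 2 · 5 · 11.
It suffices to check that the order of 50 is not a proper divisor of 110: compute 50^(110/q) for q ∈ {2, 5, 11}.
50^55 ≡ 120 (mod 121)  [q = 2: ≢ 1 ✓]
50^22 ≡ 3 (mod 121)  [q = 5: ≢ 1 ✓]
50^10 ≡ 89 (mod 121)  [q = 11: ≢ 1 ✓]
None equal 1, so ord_121(50) = 110: 50 is a primitive root.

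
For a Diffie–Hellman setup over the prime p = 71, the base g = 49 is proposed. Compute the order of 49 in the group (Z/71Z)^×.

35

The order of 49 must divide φ(71) = 71 − 1 = 70 = 2 · 5 · 7.
Divisors of 70: 1, 2, 5, 7, 10, 14, 35, 70.
Evaluate successive powers at the divisors of 70:
49^1 ≡ 49 (mod 71)
49^2 ≡ 58 (mod 71)
49^5 ≡ 45 (mod 71)
49^7 ≡ 54 (mod 71)
49^10 ≡ 37 (mod 71)
49^14 ≡ 5 (mod 71)
49^35 ≡ 1 (mod 71) ✓
So ord_71(49) = 35.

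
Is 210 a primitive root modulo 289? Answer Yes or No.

φ(289) = φ(17^2) = 17·(17−1) = 272 = 2^4 · 17.
An element g generates (Z/289Z)^× iff g^(272/q) ≢ 1 (mod 289) for each prime q ∈ {2, 17}.
210^136 ≡ 288 (mod 289)  [q = 2: ≢ 1 ✓]
210^16 ≡ 69 (mod 289)  [q = 17: ≢ 1 ✓]
All checks pass, so 210 has order 272 and is a primitive root modulo 289.

Yes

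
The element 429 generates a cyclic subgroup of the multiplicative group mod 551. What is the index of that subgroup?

Since 429 ∈ (Z/551Z)^×, its order divides φ(551) = φ(19·29) = (19−1)·(29−1) = 18·28 = 504 = 2^3 · 3^2 · 7.
Divisors of 504: 1, 2, 3, 4, 6, 7, 8, 9, 12, 14, 18, 21, 24, 28, 36, 42, 56, 63, 72, 84, 126, 168, 252, 504.
Evaluate successive powers at the divisors of 504:
429^1 ≡ 429 (mod 551)
429^2 ≡ 7 (mod 551)
429^3 ≡ 248 (mod 551)
429^4 ≡ 49 (mod 551)
429^6 ≡ 343 (mod 551)
429^7 ≡ 30 (mod 551)
429^8 ≡ 197 (mod 551)
429^9 ≡ 210 (mod 551)
429^12 ≡ 286 (mod 551)
429^14 ≡ 349 (mod 551)
429^18 ≡ 20 (mod 551)
429^21 ≡ 1 (mod 551) ✓
The order of 429 is 21, so the subgroup it generates has 21 elements.
Index = |(Z/551Z)^×| / |⟨429⟩| = 504 / 21 = 24.

24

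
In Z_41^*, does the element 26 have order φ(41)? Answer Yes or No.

φ(41) = 41 − 1 = 40 = 2^3 · 5.
Test 26^(40/q) mod 41 for each prime factor q of 40:
26^20 ≡ 40 (mod 41)  [q = 2: ≢ 1 ✓]
26^8 ≡ 18 (mod 41)  [q = 5: ≢ 1 ✓]
None equal 1, so ord_41(26) = 40: 26 is a primitive root.

Yes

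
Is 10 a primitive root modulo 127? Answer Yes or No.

φ(127) = 127 − 1 = 126 = 2 · 3^2 · 7.
10 is a primitive root mod 127 iff 10^(φ(127)/q) ≢ 1 for every prime q | φ(127), i.e. q ∈ {2, 3, 7}.
10^63 ≡ 126 (mod 127)  [q = 2: ≢ 1 ✓]
10^42 ≡ 1 (mod 127)  [q = 3: ≡ 1 ✗]
10^18 ≡ 8 (mod 127)  [q = 7: ≢ 1 ✓]
10^42 ≡ 1 shows ord(10) | 42, strictly less than φ(127); not a primitive root.

No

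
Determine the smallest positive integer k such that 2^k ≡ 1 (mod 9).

6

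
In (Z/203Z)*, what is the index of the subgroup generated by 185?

ord(185) | φ(203) = φ(7·29) = (7−1)·(29−1) = 6·28 = 168 = 2^3 · 3 · 7.
Divisors of 168: 1, 2, 3, 4, 6, 7, 8, 12, 14, 21, 24, 28, 42, 56, 84, 168.
Compute 185^d (mod 203) for the divisors d until we hit 1:
185^1 ≡ 185 (mod 203)
185^2 ≡ 121 (mod 203)
185^3 ≡ 55 (mod 203)
185^4 ≡ 25 (mod 203)
185^6 ≡ 183 (mod 203)
185^7 ≡ 157 (mod 203)
185^8 ≡ 16 (mod 203)
185^12 ≡ 197 (mod 203)
185^14 ≡ 86 (mod 203)
185^21 ≡ 104 (mod 203)
185^24 ≡ 36 (mod 203)
185^28 ≡ 88 (mod 203)
185^42 ≡ 57 (mod 203)
185^56 ≡ 30 (mod 203)
185^84 ≡ 1 (mod 203) ✓
Thus |⟨185⟩| = ord(185) = 84.
[(Z/203Z)^× : ⟨185⟩] = 168/84 = 2.

2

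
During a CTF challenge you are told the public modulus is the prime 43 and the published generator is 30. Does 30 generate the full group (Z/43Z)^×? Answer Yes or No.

φ(43) = 43 − 1 = 42 = 2 · 3 · 7.
30 is a primitive root mod 43 iff 30^(φ(43)/q) ≢ 1 for every prime q | φ(43), i.e. q ∈ {2, 3, 7}.
30^21 ≡ 42 (mod 43)  [q = 2: ≢ 1 ✓]
30^14 ≡ 6 (mod 43)  [q = 3: ≢ 1 ✓]
30^6 ≡ 16 (mod 43)  [q = 7: ≢ 1 ✓]
Every test exponent gives a nontrivial residue, hence 30 generates the full group.

Yes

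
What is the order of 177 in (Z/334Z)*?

By Lagrange's theorem, ord_334(177) divides φ(334) = φ(2)·φ(167) = 1·166 = 166 = 2 · 83.
Divisors of 166: 1, 2, 83, 166.
Check 177^d mod 334 for each divisor in increasing order:
177^1 ≡ 177 (mod 334)
177^2 ≡ 267 (mod 334)
177^83 ≡ 333 (mod 334)
177^166 ≡ 1 (mod 334) ✓
The smallest such exponent is 166, so the order of 177 is 166.

166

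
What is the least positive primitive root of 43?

φ(43) = 43 − 1 = 42 = 2 · 3 · 7.
Test candidates g = 2, 3, … against the prime factors q ∈ {2, 3, 7} of φ(43): g is a generator iff g^(42/q) ≢ 1 for every such q.
g = 2: 2^21 ≡ 42; 2^14 ≡ 1 — hits 1, so not a primitive root.
g = 3: 3^21 ≡ 42; 3^14 ≡ 36; 3^6 ≡ 41 — none is 1, so 3 is a primitive root.
So 3 is the smallest generator of (Z/43Z)^×.

3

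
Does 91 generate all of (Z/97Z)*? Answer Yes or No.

No

φ(97) = 97 − 1 = 96 = 2^5 · 3.
An element g generates (Z/97Z)^× iff g^(96/q) ≢ 1 (mod 97) for each prime q ∈ {2, 3}.
91^48 ≡ 1 (mod 97)  [q = 2: ≡ 1 ✗]
91^32 ≡ 61 (mod 97)  [q = 3: ≢ 1 ✓]
The check at q = 2 fails, so 91 generates a proper subgroup.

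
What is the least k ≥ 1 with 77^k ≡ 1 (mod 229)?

228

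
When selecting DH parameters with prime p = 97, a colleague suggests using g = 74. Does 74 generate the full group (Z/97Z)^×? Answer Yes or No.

Yes

φ(97) = 97 − 1 = 96 = 2^5 · 3.
Test 74^(96/q) mod 97 for each prime factor q of 96:
74^48 ≡ 96 (mod 97)  [q = 2: ≢ 1 ✓]
74^32 ≡ 61 (mod 97)  [q = 3: ≢ 1 ✓]
None equal 1, so ord_97(74) = 96: 74 is a primitive root.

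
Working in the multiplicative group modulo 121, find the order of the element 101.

110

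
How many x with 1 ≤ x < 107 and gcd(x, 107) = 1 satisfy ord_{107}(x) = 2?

1

φ(107) = 107 − 1 = 106 = 2 · 53.
Since (Z/107Z)^× is cyclic of order 106, the number of elements of order d is φ(d) when d | 106 and 0 otherwise.
2 | 106, and φ(2) = 2 − 1 = 1.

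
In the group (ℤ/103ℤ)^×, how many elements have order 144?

φ(103) = 103 − 1 = 102 = 2 · 3 · 17.
In a cyclic group of order 102, there are φ(d) elements of order d for each divisor d of 102, and zero for non-divisors.
Here 102 is not a multiple of 144, so there are no elements of order 144.

0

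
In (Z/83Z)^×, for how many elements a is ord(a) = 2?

φ(83) = 83 − 1 = 82 = 2 · 41.
Since (Z/83Z)^× is cyclic of order 82, the number of elements of order d is φ(d) when d | 82 and 0 otherwise.
2 | 82, and φ(2) = 2 − 1 = 1.

1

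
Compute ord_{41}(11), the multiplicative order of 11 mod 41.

ord(11) | φ(41) = 41 − 1 = 40 = 2^3 · 5.
Divisors of 40: 1, 2, 4, 5, 8, 10, 20, 40.
Test each divisor d:
11^1 ≡ 11 (mod 41)
11^2 ≡ 39 (mod 41)
11^4 ≡ 4 (mod 41)
11^5 ≡ 3 (mod 41)
11^8 ≡ 16 (mod 41)
11^10 ≡ 9 (mod 41)
11^20 ≡ 40 (mod 41)
11^40 ≡ 1 (mod 41) ✓
So ord_41(11) = 40.

40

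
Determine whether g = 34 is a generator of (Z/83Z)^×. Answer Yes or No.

Yes

φ(83) = 83 − 1 = 82 = 2 · 41.
34 is a primitive root mod 83 iff 34^(φ(83)/q) ≢ 1 for every prime q | φ(83), i.e. q ∈ {2, 41}.
34^41 ≡ 82 (mod 83)  [q = 2: ≢ 1 ✓]
34^2 ≡ 77 (mod 83)  [q = 41: ≢ 1 ✓]
None equal 1, so ord_83(34) = 82: 34 is a primitive root.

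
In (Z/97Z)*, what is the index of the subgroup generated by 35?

Since 35 ∈ (Z/97Z)^×, its order divides φ(97) = 97 − 1 = 96 = 2^5 · 3.
Divisors of 96: 1, 2, 3, 4, 6, 8, 12, 16, 24, 32, 48, 96.
Evaluate successive powers at the divisors of 96:
35^1 ≡ 35 (mod 97)
35^2 ≡ 61 (mod 97)
35^3 ≡ 1 (mod 97) ✓
Thus |⟨35⟩| = ord(35) = 3.
The index is φ(97) / ord(35) = 96 / 3 = 32.

32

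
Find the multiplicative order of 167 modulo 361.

342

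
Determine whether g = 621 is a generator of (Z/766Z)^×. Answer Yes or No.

No

φ(766) = φ(2)·φ(383) = 1·382 = 382 = 2 · 191.
Test 621^(382/q) mod 766 for each prime factor q of 382:
621^191 ≡ 1 (mod 766)  [q = 2: ≡ 1 ✗]
621^2 ≡ 343 (mod 766)  [q = 191: ≢ 1 ✓]
621^191 ≡ 1 shows ord(621) | 191, strictly less than φ(766); not a primitive root.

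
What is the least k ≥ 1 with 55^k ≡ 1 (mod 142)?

70

By Lagrange's theorem, ord_142(55) divides φ(142) = φ(2)·φ(71) = 1·70 = 70 = 2 · 5 · 7.
Divisors of 70: 1, 2, 5, 7, 10, 14, 35, 70.
Test each divisor d:
55^1 ≡ 55 (mod 142)
55^2 ≡ 43 (mod 142)
55^5 ≡ 23 (mod 142)
55^7 ≡ 137 (mod 142)
55^10 ≡ 103 (mod 142)
55^14 ≡ 25 (mod 142)
55^35 ≡ 141 (mod 142)
55^70 ≡ 1 (mod 142) ✓
The smallest such exponent is 70, so the order of 55 is 70.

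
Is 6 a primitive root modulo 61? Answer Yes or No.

φ(61) = 61 − 1 = 60 = 2^2 · 3 · 5.
Test 6^(60/q) mod 61 for each prime factor q of 60:
6^30 ≡ 60 (mod 61)  [q = 2: ≢ 1 ✓]
6^20 ≡ 47 (mod 61)  [q = 3: ≢ 1 ✓]
6^12 ≡ 20 (mod 61)  [q = 5: ≢ 1 ✓]
Every test exponent gives a nontrivial residue, hence 6 generates the full group.

Yes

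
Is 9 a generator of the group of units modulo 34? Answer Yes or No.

φ(34) = φ(2)·φ(17) = 1·16 = 16 = 2^4.
Test 9^(16/q) mod 34 for each prime factor q of 16:
9^8 ≡ 1 (mod 34)  [q = 2: ≡ 1 ✗]
9^8 ≡ 1 shows ord(9) | 8, strictly less than φ(34); not a primitive root.

No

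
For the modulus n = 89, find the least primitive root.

3

φ(89) = 89 − 1 = 88 = 2^3 · 11.
g is a primitive root iff g^(88/q) ≢ 1 (mod 89) for each prime q ∈ {2, 11}.
g = 2: 2^44 ≡ 1 — hits 1, so not a primitive root.
g = 3: 3^44 ≡ 88; 3^8 ≡ 64 — none is 1, so 3 is a primitive root.
The smallest primitive root modulo 89 is 3.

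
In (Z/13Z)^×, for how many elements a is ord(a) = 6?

φ(13) = 13 − 1 = 12 = 2^2 · 3.
In a cyclic group of order 12, there are φ(d) elements of order d for each divisor d of 12, and zero for non-divisors.
6 = 2 · 3 divides 12, and φ(6) = 2.

2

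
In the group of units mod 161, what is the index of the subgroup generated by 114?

22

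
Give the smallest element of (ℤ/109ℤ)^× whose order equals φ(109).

φ(109) = 109 − 1 = 108 = 2^2 · 3^3.
Test candidates g = 2, 3, … against the prime factors q ∈ {2, 3} of φ(109): g is a generator iff g^(108/q) ≢ 1 for every such q.
g = 2: 2^54 ≡ 108; 2^36 ≡ 1 — hits 1, so not a primitive root.
g = 3: 3^54 ≡ 1 — hits 1, so not a primitive root.
g = 4: 4^54 ≡ 1 — hits 1, so not a primitive root.
g = 5: 5^54 ≡ 1 — hits 1, so not a primitive root.
g = 6: 6^54 ≡ 108; 6^36 ≡ 63 — none is 1, so 6 is a primitive root.
So 6 is the smallest generator of (Z/109Z)^×.

6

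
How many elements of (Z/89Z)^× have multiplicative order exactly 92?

0

φ(89) = 89 − 1 = 88 = 2^3 · 11.
Since (Z/89Z)^× is cyclic of order 88, the number of elements of order d is φ(d) when d | 88 and 0 otherwise.
Since 92 ∤ 88, the count is 0.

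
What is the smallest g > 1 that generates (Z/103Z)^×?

φ(103) = 103 − 1 = 102 = 2 · 3 · 17.
Test candidates g = 2, 3, … against the prime factors q ∈ {2, 3, 17} of φ(103): g is a generator iff g^(102/q) ≢ 1 for every such q.
g = 2: 2^51 ≡ 1 — hits 1, so not a primitive root.
g = 3: 3^51 ≡ 102; 3^34 ≡ 1 — hits 1, so not a primitive root.
g = 4: 4^51 ≡ 1 — hits 1, so not a primitive root.
g = 5: 5^51 ≡ 102; 5^34 ≡ 56; 5^6 ≡ 72 — none is 1, so 5 is a primitive root.
Hence the least primitive root of 103 is 5.

5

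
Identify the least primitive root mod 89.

φ(89) = 89 − 1 = 88 = 2^3 · 11.
Test candidates g = 2, 3, … against the prime factors q ∈ {2, 11} of φ(89): g is a generator iff g^(88/q) ≢ 1 for every such q.
g = 2: 2^44 ≡ 1 — hits 1, so not a primitive root.
g = 3: 3^44 ≡ 88; 3^8 ≡ 64 — none is 1, so 3 is a primitive root.
The smallest primitive root modulo 89 is 3.

3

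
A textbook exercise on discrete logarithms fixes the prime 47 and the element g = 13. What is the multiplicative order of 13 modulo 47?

46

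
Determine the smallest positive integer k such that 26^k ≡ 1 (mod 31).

ord(26) | φ(31) = 31 − 1 = 30 = 2 · 3 · 5.
Divisors of 30: 1, 2, 3, 5, 6, 10, 15, 30.
Compute 26^d (mod 31) for the divisors d until we hit 1:
26^1 ≡ 26
26^2 ≡ 25
26^3 ≡ 30
26^5 ≡ 6
26^6 ≡ 1
Hence ord(26) = 6.

6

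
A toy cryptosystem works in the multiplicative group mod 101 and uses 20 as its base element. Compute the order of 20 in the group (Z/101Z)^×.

The order of 20 must divide φ(101) = 101 − 1 = 100 = 2^2 · 5^2.
Divisors of 100: 1, 2, 4, 5, 10, 20, 25, 50, 100.
Evaluate successive powers at the divisors of 100:
20^1 ≡ 20 (mod 101)
20^2 ≡ 97 (mod 101)
20^4 ≡ 16 (mod 101)
20^5 ≡ 17 (mod 101)
20^10 ≡ 87 (mod 101)
20^20 ≡ 95 (mod 101)
20^25 ≡ 100 (mod 101)
20^50 ≡ 1 (mod 101) ✓
So ord_101(20) = 50.

50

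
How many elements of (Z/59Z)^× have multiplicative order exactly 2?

1

φ(59) = 59 − 1 = 58 = 2 · 29.
In a cyclic group of order 58, there are φ(d) elements of order d for each divisor d of 58, and zero for non-divisors.
2 | 58, and φ(2) = 2 − 1 = 1.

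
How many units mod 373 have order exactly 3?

φ(373) = 373 − 1 = 372 = 2^2 · 3 · 31.
(Z/373Z)^× is cyclic (|G| = 372); a cyclic group of order m has exactly φ(d) elements of each order d | m, and none otherwise.
3 | 372, and φ(3) = 3 − 1 = 2.

2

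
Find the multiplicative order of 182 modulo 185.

36

By Lagrange's theorem, ord_185(182) divides φ(185) = φ(5·37) = (5−1)·(37−1) = 4·36 = 144 = 2^4 · 3^2.
Divisors of 144: 1, 2, 3, 4, 6, 8, 9, 12, 16, 18, 24, 36, 48, 72, 144.
Test each divisor d:
182^1 ≡ 182 (mod 185)
182^2 ≡ 9 (mod 185)
182^3 ≡ 158 (mod 185)
182^4 ≡ 81 (mod 185)
182^6 ≡ 174 (mod 185)
182^8 ≡ 86 (mod 185)
182^9 ≡ 112 (mod 185)
182^12 ≡ 121 (mod 185)
182^16 ≡ 181 (mod 185)
182^18 ≡ 149 (mod 185)
182^24 ≡ 26 (mod 185)
182^36 ≡ 1 (mod 185) ✓
So ord_185(182) = 36.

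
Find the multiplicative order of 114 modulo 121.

Since 114 ∈ (Z/121Z)^×, its order divides φ(121) = φ(11^2) = 11·(11−1) = 110 = 2 · 5 · 11.
Divisors of 110: 1, 2, 5, 10, 11, 22, 55, 110.
Evaluate successive powers at the divisors of 110:
114^1 ≡ 114 (mod 121)
114^2 ≡ 49 (mod 121)
114^5 ≡ 12 (mod 121)
114^10 ≡ 23 (mod 121)
114^11 ≡ 81 (mod 121)
114^22 ≡ 27 (mod 121)
114^55 ≡ 1 (mod 121) ✓
The smallest such exponent is 55, so the order of 114 is 55.

55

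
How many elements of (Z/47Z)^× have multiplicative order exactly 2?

1

φ(47) = 47 − 1 = 46 = 2 · 23.
Since (Z/47Z)^× is cyclic of order 46, the number of elements of order d is φ(d) when d | 46 and 0 otherwise.
2 | 46, and φ(2) = 2 − 1 = 1.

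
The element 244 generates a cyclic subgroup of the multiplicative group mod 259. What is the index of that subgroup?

6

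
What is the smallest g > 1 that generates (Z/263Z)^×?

5

φ(263) = 263 − 1 = 262 = 2 · 131.
Test candidates g = 2, 3, … against the prime factors q ∈ {2, 131} of φ(263): g is a generator iff g^(262/q) ≢ 1 for every such q.
g = 2: 2^131 ≡ 1 — hits 1, so not a primitive root.
g = 3: 3^131 ≡ 1 — hits 1, so not a primitive root.
g = 4: 4^131 ≡ 1 — hits 1, so not a primitive root.
g = 5: 5^131 ≡ 262; 5^2 ≡ 25 — none is 1, so 5 is a primitive root.
So 5 is the smallest generator of (Z/263Z)^×.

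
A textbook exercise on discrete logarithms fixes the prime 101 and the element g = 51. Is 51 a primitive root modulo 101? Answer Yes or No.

Yes

φ(101) = 101 − 1 = 100 = 2^2 · 5^2.
It suffices to check that the order of 51 is not a proper divisor of 100: compute 51^(100/q) for q ∈ {2, 5}.
51^50 ≡ 100 (mod 101)  [q = 2: ≢ 1 ✓]
51^20 ≡ 84 (mod 101)  [q = 5: ≢ 1 ✓]
Every test exponent gives a nontrivial residue, hence 51 generates the full group.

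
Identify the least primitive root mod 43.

φ(43) = 43 − 1 = 42 = 2 · 3 · 7.
g is a primitive root iff g^(42/q) ≢ 1 (mod 43) for each prime q ∈ {2, 3, 7}.
g = 2: 2^21 ≡ 42; 2^14 ≡ 1 — hits 1, so not a primitive root.
g = 3: 3^21 ≡ 42; 3^14 ≡ 36; 3^6 ≡ 41 — none is 1, so 3 is a primitive root.
Hence the least primitive root of 43 is 3.

3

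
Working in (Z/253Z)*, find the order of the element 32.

22

The order of 32 must divide φ(253) = φ(11·23) = (11−1)·(23−1) = 10·22 = 220 = 2^2 · 5 · 11.
Divisors of 220: 1, 2, 4, 5, 10, 11, 20, 22, 44, 55, 110, 220.
Evaluate successive powers at the divisors of 220:
32^1 ≡ 32 (mod 253)
32^2 ≡ 12 (mod 253)
32^4 ≡ 144 (mod 253)
32^5 ≡ 54 (mod 253)
32^10 ≡ 133 (mod 253)
32^11 ≡ 208 (mod 253)
32^20 ≡ 232 (mod 253)
32^22 ≡ 1 (mod 253) ✓
Therefore the multiplicative order of 32 modulo 253 is 22.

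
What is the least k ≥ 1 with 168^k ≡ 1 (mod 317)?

The order of 168 must divide φ(317) = 317 − 1 = 316 = 2^2 · 79.
Divisors of 316: 1, 2, 4, 79, 158, 316.
Evaluate successive powers at the divisors of 316:
168^1 ≡ 168 (mod 317)
168^2 ≡ 11 (mod 317)
168^4 ≡ 121 (mod 317)
168^79 ≡ 316 (mod 317)
168^158 ≡ 1 (mod 317) ✓
Therefore the multiplicative order of 168 modulo 317 is 158.

158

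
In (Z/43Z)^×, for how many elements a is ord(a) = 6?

φ(43) = 43 − 1 = 42 = 2 · 3 · 7.
(Z/43Z)^× is cyclic (|G| = 42); a cyclic group of order m has exactly φ(d) elements of each order d | m, and none otherwise.
6 = 2 · 3 divides 42, and φ(6) = 2.

2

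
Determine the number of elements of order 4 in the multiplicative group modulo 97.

2

φ(97) = 97 − 1 = 96 = 2^5 · 3.
(Z/97Z)^× is cyclic (|G| = 96); a cyclic group of order m has exactly φ(d) elements of each order d | m, and none otherwise.
4 = 2^2 divides 96, and φ(4) = 2.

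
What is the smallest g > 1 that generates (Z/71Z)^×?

φ(71) = 71 − 1 = 70 = 2 · 5 · 7.
Test candidates g = 2, 3, … against the prime factors q ∈ {2, 5, 7} of φ(71): g is a generator iff g^(70/q) ≢ 1 for every such q.
g = 2: 2^35 ≡ 1 — hits 1, so not a primitive root.
g = 3: 3^35 ≡ 1 — hits 1, so not a primitive root.
g = 4: 4^35 ≡ 1 — hits 1, so not a primitive root.
g = 5: 5^35 ≡ 1 — hits 1, so not a primitive root.
g = 6: 6^35 ≡ 1 — hits 1, so not a primitive root.
g = 7: 7^35 ≡ 70; 7^14 ≡ 54; 7^10 ≡ 45 — none is 1, so 7 is a primitive root.
The smallest primitive root modulo 71 is 7.

7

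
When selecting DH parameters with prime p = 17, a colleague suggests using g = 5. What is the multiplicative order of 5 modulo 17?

16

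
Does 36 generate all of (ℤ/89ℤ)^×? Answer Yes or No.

No

φ(89) = 89 − 1 = 88 = 2^3 · 11.
An element g generates (Z/89Z)^× iff g^(88/q) ≢ 1 (mod 89) for each prime q ∈ {2, 11}.
36^44 ≡ 1 (mod 89)  [q = 2: ≡ 1 ✗]
36^8 ≡ 64 (mod 89)  [q = 11: ≢ 1 ✓]
The check at q = 2 fails, so 36 generates a proper subgroup.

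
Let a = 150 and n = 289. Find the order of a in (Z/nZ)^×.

272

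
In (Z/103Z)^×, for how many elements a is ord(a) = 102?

32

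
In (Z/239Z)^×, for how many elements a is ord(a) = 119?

φ(239) = 239 − 1 = 238 = 2 · 7 · 17.
In a cyclic group of order 238, there are φ(d) elements of order d for each divisor d of 238, and zero for non-divisors.
119 = 7 · 17 divides 238, and φ(119) = 96.

96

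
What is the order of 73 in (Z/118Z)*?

By Lagrange's theorem, ord_118(73) divides φ(118) = φ(2)·φ(59) = 1·58 = 58 = 2 · 29.
Divisors of 58: 1, 2, 29, 58.
Test each divisor d:
73^1 ≡ 73
73^2 ≡ 19
73^29 ≡ 117
73^58 ≡ 1
Therefore the multiplicative order of 73 modulo 118 is 58.

58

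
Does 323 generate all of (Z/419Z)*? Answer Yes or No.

φ(419) = 419 − 1 = 418 = 2 · 11 · 19.
323 is a primitive root mod 419 iff 323^(φ(419)/q) ≢ 1 for every prime q | φ(419), i.e. q ∈ {2, 11, 19}.
323^209 ≡ 1 (mod 419)  [q = 2: ≡ 1 ✗]
323^38 ≡ 300 (mod 419)  [q = 11: ≢ 1 ✓]
323^22 ≡ 47 (mod 419)  [q = 19: ≢ 1 ✓]
The check at q = 2 fails, so 323 generates a proper subgroup.

No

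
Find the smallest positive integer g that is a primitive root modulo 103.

5

φ(103) = 103 − 1 = 102 = 2 · 3 · 17.
Test candidates g = 2, 3, … against the prime factors q ∈ {2, 3, 17} of φ(103): g is a generator iff g^(102/q) ≢ 1 for every such q.
g = 2: 2^51 ≡ 1 — hits 1, so not a primitive root.
g = 3: 3^51 ≡ 102; 3^34 ≡ 1 — hits 1, so not a primitive root.
g = 4: 4^51 ≡ 1 — hits 1, so not a primitive root.
g = 5: 5^51 ≡ 102; 5^34 ≡ 56; 5^6 ≡ 72 — none is 1, so 5 is a primitive root.
Hence the least primitive root of 103 is 5.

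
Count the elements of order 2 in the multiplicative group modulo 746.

1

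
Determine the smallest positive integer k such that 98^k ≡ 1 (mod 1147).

36

Since 98 ∈ (Z/1147Z)^×, its order divides φ(1147) = φ(31·37) = (31−1)·(37−1) = 30·36 = 1080 = 2^3 · 3^3 · 5.
Divisors of 1080: 1, 2, 3, 4, 5, 6, 8, 9, 10, 12, 15, 18, 20, 24, 27, 30, 36, 40, 45, 54, 60, 72, 90, 108, 120, 135, 180, 216, 270, 360, 540, 1080.
Check 98^d mod 1147 for each divisor in increasing order:
98^1 ≡ 98 (mod 1147)
98^2 ≡ 428 (mod 1147)
98^3 ≡ 652 (mod 1147)
98^4 ≡ 811 (mod 1147)
98^5 ≡ 335 (mod 1147)
98^6 ≡ 714 (mod 1147)
98^8 ≡ 490 (mod 1147)
98^9 ≡ 993 (mod 1147)
98^10 ≡ 966 (mod 1147)
98^12 ≡ 528 (mod 1147)
98^15 ≡ 156 (mod 1147)
98^18 ≡ 776 (mod 1147)
98^20 ≡ 645 (mod 1147)
98^24 ≡ 63 (mod 1147)
98^27 ≡ 931 (mod 1147)
98^30 ≡ 249 (mod 1147)
98^36 ≡ 1 (mod 1147) ✓
Therefore the multiplicative order of 98 modulo 1147 is 36.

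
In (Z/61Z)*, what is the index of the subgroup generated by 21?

By Lagrange's theorem, ord_61(21) divides φ(61) = 61 − 1 = 60 = 2^2 · 3 · 5.
Divisors of 60: 1, 2, 3, 4, 5, 6, 10, 12, 15, 20, 30, 60.
Compute 21^d (mod 61) for the divisors d until we hit 1:
21^1 ≡ 21 (mod 61)
21^2 ≡ 14 (mod 61)
21^3 ≡ 50 (mod 61)
21^4 ≡ 13 (mod 61)
21^5 ≡ 29 (mod 61)
21^6 ≡ 60 (mod 61)
21^10 ≡ 48 (mod 61)
21^12 ≡ 1 (mod 61) ✓
So ord_61(21) = 12, hence |⟨21⟩| = 12.
Index = |(Z/61Z)^×| / |⟨21⟩| = 60 / 12 = 5.

5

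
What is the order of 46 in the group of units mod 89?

By Lagrange's theorem, ord_89(46) divides φ(89) = 89 − 1 = 88 = 2^3 · 11.
Divisors of 88: 1, 2, 4, 8, 11, 22, 44, 88.
Check 46^d mod 89 for each divisor in increasing order:
46^1 ≡ 46
46^2 ≡ 69
46^4 ≡ 44
46^8 ≡ 67
46^11 ≡ 37
46^22 ≡ 34
46^44 ≡ 88
46^88 ≡ 1
Therefore the multiplicative order of 46 modulo 89 is 88.

88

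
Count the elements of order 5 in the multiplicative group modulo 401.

4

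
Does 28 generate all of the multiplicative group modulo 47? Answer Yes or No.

No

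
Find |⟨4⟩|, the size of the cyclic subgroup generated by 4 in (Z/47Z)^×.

By Lagrange's theorem, ord_47(4) divides φ(47) = 47 − 1 = 46 = 2 · 23.
Divisors of 46: 1, 2, 23, 46.
Compute 4^d (mod 47) for the divisors d until we hit 1:
4^1 ≡ 4 (mod 47)
4^2 ≡ 16 (mod 47)
4^23 ≡ 1 (mod 47) ✓
The smallest such exponent is 23, so the order of 4 is 23.

23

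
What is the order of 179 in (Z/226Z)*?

112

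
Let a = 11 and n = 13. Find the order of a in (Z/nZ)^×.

By Lagrange's theorem, ord_13(11) divides φ(13) = 13 − 1 = 12 = 2^2 · 3.
Divisors of 12: 1, 2, 3, 4, 6, 12.
Evaluate successive powers at the divisors of 12:
11^1 ≡ 11
11^2 ≡ 4
11^3 ≡ 5
11^4 ≡ 3
11^6 ≡ 12
11^12 ≡ 1
Therefore the multiplicative order of 11 modulo 13 is 12.

12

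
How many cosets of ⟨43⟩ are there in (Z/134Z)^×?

3

By Lagrange's theorem, ord_134(43) divides φ(134) = φ(2)·φ(67) = 1·66 = 66 = 2 · 3 · 11.
Divisors of 66: 1, 2, 3, 6, 11, 22, 33, 66.
Test each divisor d:
43^1 ≡ 43
43^2 ≡ 107
43^3 ≡ 45
43^6 ≡ 15
43^11 ≡ 133
43^22 ≡ 1
So ord_134(43) = 22, hence |⟨43⟩| = 22.
The index is φ(134) / ord(43) = 66 / 22 = 3.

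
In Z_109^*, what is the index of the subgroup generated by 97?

4

Since 97 ∈ (Z/109Z)^×, its order divides φ(109) = 109 − 1 = 108 = 2^2 · 3^3.
Divisors of 108: 1, 2, 3, 4, 6, 9, 12, 18, 27, 36, 54, 108.
Check 97^d mod 109 for each divisor in increasing order:
97^1 ≡ 97
97^2 ≡ 35
97^3 ≡ 16
97^4 ≡ 26
97^6 ≡ 38
97^9 ≡ 63
97^12 ≡ 27
97^18 ≡ 45
97^27 ≡ 1
So ord_109(97) = 27, hence |⟨97⟩| = 27.
[(Z/109Z)^× : ⟨97⟩] = 108/27 = 4.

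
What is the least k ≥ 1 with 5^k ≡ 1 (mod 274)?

136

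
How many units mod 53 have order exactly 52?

24

φ(53) = 53 − 1 = 52 = 2^2 · 13.
(Z/53Z)^× is cyclic (|G| = 52); a cyclic group of order m has exactly φ(d) elements of each order d | m, and none otherwise.
52 = 2^2 · 13 divides 52, and φ(52) = 24.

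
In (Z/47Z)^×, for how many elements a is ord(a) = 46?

22

φ(47) = 47 − 1 = 46 = 2 · 23.
Since (Z/47Z)^× is cyclic of order 46, the number of elements of order d is φ(d) when d | 46 and 0 otherwise.
46 = 2 · 23 divides 46, and φ(46) = 22.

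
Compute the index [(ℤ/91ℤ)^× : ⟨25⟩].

12

The order of 25 must divide φ(91) = φ(7·13) = (7−1)·(13−1) = 6·12 = 72 = 2^3 · 3^2.
Divisors of 72: 1, 2, 3, 4, 6, 8, 9, 12, 18, 24, 36, 72.
Test each divisor d:
25^1 ≡ 25 (mod 91)
25^2 ≡ 79 (mod 91)
25^3 ≡ 64 (mod 91)
25^4 ≡ 53 (mod 91)
25^6 ≡ 1 (mod 91) ✓
The order of 25 is 6, so the subgroup it generates has 6 elements.
The index is φ(91) / ord(25) = 72 / 6 = 12.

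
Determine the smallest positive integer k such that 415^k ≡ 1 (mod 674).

168

By Lagrange's theorem, ord_674(415) divides φ(674) = φ(2)·φ(337) = 1·336 = 336 = 2^4 · 3 · 7.
Divisors of 336: 1, 2, 3, 4, 6, 7, 8, 12, 14, 16, 21, 24, 28, 42, 48, 56, 84, 112, 168, 336.
Check 415^d mod 674 for each divisor in increasing order:
415^1 ≡ 415
415^2 ≡ 355
415^3 ≡ 393
415^4 ≡ 661
415^6 ≡ 103
415^7 ≡ 283
415^8 ≡ 169
415^12 ≡ 499
415^14 ≡ 557
415^16 ≡ 253
415^21 ≡ 589
415^24 ≡ 295
415^28 ≡ 209
415^42 ≡ 485
415^48 ≡ 79
415^56 ≡ 545
415^84 ≡ 673
415^112 ≡ 465
415^168 ≡ 1
The smallest such exponent is 168, so the order of 415 is 168.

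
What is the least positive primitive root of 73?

5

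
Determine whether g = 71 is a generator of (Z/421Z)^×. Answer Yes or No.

Yes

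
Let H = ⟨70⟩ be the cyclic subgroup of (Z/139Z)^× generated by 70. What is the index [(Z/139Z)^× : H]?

1

The order of 70 must divide φ(139) = 139 − 1 = 138 = 2 · 3 · 23.
Divisors of 138: 1, 2, 3, 6, 23, 46, 69, 138.
Compute 70^d (mod 139) for the divisors d until we hit 1:
70^1 ≡ 70 (mod 139)
70^2 ≡ 35 (mod 139)
70^3 ≡ 87 (mod 139)
70^6 ≡ 63 (mod 139)
70^23 ≡ 43 (mod 139)
70^46 ≡ 42 (mod 139)
70^69 ≡ 138 (mod 139)
70^138 ≡ 1 (mod 139) ✓
So ord_139(70) = 138, hence |⟨70⟩| = 138.
Index = |(Z/139Z)^×| / |⟨70⟩| = 138 / 138 = 1.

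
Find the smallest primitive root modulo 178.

3

φ(178) = φ(2)·φ(89) = 1·88 = 88 = 2^3 · 11.
Test candidates g = 2, 3, … against the prime factors q ∈ {2, 11} of φ(178): g is a generator iff g^(88/q) ≢ 1 for every such q.
g = 2: gcd(2, 178) = 2 > 1, not a unit — skip.
g = 3: 3^44 ≡ 177; 3^8 ≡ 153 — none is 1, so 3 is a primitive root.
The smallest primitive root modulo 178 is 3.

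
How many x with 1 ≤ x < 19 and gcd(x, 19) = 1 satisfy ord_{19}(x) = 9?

6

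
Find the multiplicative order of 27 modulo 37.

6

By Lagrange's theorem, ord_37(27) divides φ(37) = 37 − 1 = 36 = 2^2 · 3^2.
Divisors of 36: 1, 2, 3, 4, 6, 9, 12, 18, 36.
Evaluate successive powers at the divisors of 36:
27^1 ≡ 27 (mod 37)
27^2 ≡ 26 (mod 37)
27^3 ≡ 36 (mod 37)
27^4 ≡ 10 (mod 37)
27^6 ≡ 1 (mod 37) ✓
Therefore the multiplicative order of 27 modulo 37 is 6.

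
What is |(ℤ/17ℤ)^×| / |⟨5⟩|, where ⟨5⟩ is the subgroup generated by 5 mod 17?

1

Since 5 ∈ (Z/17Z)^×, its order divides φ(17) = 17 − 1 = 16 = 2^4.
Divisors of 16: 1, 2, 4, 8, 16.
Compute 5^d (mod 17) for the divisors d until we hit 1:
5^1 ≡ 5 (mod 17)
5^2 ≡ 8 (mod 17)
5^4 ≡ 13 (mod 17)
5^8 ≡ 16 (mod 17)
5^16 ≡ 1 (mod 17) ✓
Thus |⟨5⟩| = ord(5) = 16.
Index = |(Z/17Z)^×| / |⟨5⟩| = 16 / 16 = 1.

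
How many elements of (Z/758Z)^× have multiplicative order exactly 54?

18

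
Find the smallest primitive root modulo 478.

φ(478) = φ(2)·φ(239) = 1·238 = 238 = 2 · 7 · 17.
g is a primitive root iff g^(238/q) ≢ 1 (mod 478) for each prime q ∈ {2, 7, 17}.
g = 2: gcd(2, 478) = 2 > 1, not a unit — skip.
g = 3: 3^119 ≡ 1 — hits 1, so not a primitive root.
g = 4: gcd(4, 478) = 2 > 1, not a unit — skip.
g = 5: 5^119 ≡ 1 — hits 1, so not a primitive root.
g = 6: gcd(6, 478) = 2 > 1, not a unit — skip.
g = 7: 7^119 ≡ 477; 7^34 ≡ 263; 7^14 ≡ 211 — none is 1, so 7 is a primitive root.
Hence the least primitive root of 478 is 7.

7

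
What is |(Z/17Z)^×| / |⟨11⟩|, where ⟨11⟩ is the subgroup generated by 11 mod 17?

By Lagrange's theorem, ord_17(11) divides φ(17) = 17 − 1 = 16 = 2^4.
Divisors of 16: 1, 2, 4, 8, 16.
Check 11^d mod 17 for each divisor in increasing order:
11^1 ≡ 11 (mod 17)
11^2 ≡ 2 (mod 17)
11^4 ≡ 4 (mod 17)
11^8 ≡ 16 (mod 17)
11^16 ≡ 1 (mod 17) ✓
The order of 11 is 16, so the subgroup it generates has 16 elements.
The index is φ(17) / ord(11) = 16 / 16 = 1.

1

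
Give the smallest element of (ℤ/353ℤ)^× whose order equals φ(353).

φ(353) = 353 − 1 = 352 = 2^5 · 11.
g is a primitive root iff g^(352/q) ≢ 1 (mod 353) for each prime q ∈ {2, 11}.
g = 2: 2^176 ≡ 1 — hits 1, so not a primitive root.
g = 3: 3^176 ≡ 352; 3^32 ≡ 140 — none is 1, so 3 is a primitive root.
So 3 is the smallest generator of (Z/353Z)^×.

3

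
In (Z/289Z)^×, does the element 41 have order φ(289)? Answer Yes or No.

Yes

φ(289) = φ(17^2) = 17·(17−1) = 272 = 2^4 · 17.
41 is a primitive root mod 289 iff 41^(φ(289)/q) ≢ 1 for every prime q | φ(289), i.e. q ∈ {2, 17}.
41^136 ≡ 288 (mod 289)  [q = 2: ≢ 1 ✓]
41^16 ≡ 171 (mod 289)  [q = 17: ≢ 1 ✓]
Every test exponent gives a nontrivial residue, hence 41 generates the full group.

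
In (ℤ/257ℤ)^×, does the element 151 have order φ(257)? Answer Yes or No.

φ(257) = 257 − 1 = 256 = 2^8.
151 is a primitive root mod 257 iff 151^(φ(257)/q) ≢ 1 for every prime q | φ(257), i.e. q ∈ {2}.
151^128 ≡ 256 (mod 257)  [q = 2: ≢ 1 ✓]
All checks pass, so 151 has order 256 and is a primitive root modulo 257.

Yes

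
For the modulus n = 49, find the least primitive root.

3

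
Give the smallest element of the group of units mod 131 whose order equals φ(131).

2

φ(131) = 131 − 1 = 130 = 2 · 5 · 13.
g is a primitive root iff g^(130/q) ≢ 1 (mod 131) for each prime q ∈ {2, 5, 13}.
g = 2: 2^65 ≡ 130; 2^26 ≡ 53; 2^10 ≡ 107 — none is 1, so 2 is a primitive root.
So 2 is the smallest generator of (Z/131Z)^×.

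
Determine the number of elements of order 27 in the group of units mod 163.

18

φ(163) = 163 − 1 = 162 = 2 · 3^4.
Since (Z/163Z)^× is cyclic of order 162, the number of elements of order d is φ(d) when d | 162 and 0 otherwise.
27 = 3^3 divides 162, and φ(27) = 18.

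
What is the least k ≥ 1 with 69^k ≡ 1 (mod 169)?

78

ord(69) | φ(169) = φ(13^2) = 13·(13−1) = 156 = 2^2 · 3 · 13.
Divisors of 156: 1, 2, 3, 4, 6, 12, 13, 26, 39, 52, 78, 156.
Compute 69^d (mod 169) for the divisors d until we hit 1:
69^1 ≡ 69 (mod 169)
69^2 ≡ 29 (mod 169)
69^3 ≡ 142 (mod 169)
69^4 ≡ 165 (mod 169)
69^6 ≡ 53 (mod 169)
69^12 ≡ 105 (mod 169)
69^13 ≡ 147 (mod 169)
69^26 ≡ 146 (mod 169)
69^39 ≡ 168 (mod 169)
69^52 ≡ 22 (mod 169)
69^78 ≡ 1 (mod 169) ✓
Therefore the multiplicative order of 69 modulo 169 is 78.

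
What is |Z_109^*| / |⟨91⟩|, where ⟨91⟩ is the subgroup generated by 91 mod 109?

The order of 91 must divide φ(109) = 109 − 1 = 108 = 2^2 · 3^3.
Divisors of 108: 1, 2, 3, 4, 6, 9, 12, 18, 27, 36, 54, 108.
Test each divisor d:
91^1 ≡ 91
91^2 ≡ 106
91^3 ≡ 54
91^4 ≡ 9
91^6 ≡ 82
91^9 ≡ 68
91^12 ≡ 75
91^18 ≡ 46
91^27 ≡ 76
91^36 ≡ 45
91^54 ≡ 108
91^108 ≡ 1
Thus |⟨91⟩| = ord(91) = 108.
Index = |(Z/109Z)^×| / |⟨91⟩| = 108 / 108 = 1.

1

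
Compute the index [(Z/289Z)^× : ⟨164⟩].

1

ord(164) | φ(289) = φ(17^2) = 17·(17−1) = 272 = 2^4 · 17.
Divisors of 272: 1, 2, 4, 8, 16, 17, 34, 68, 136, 272.
Test each divisor d:
164^1 ≡ 164
164^2 ≡ 19
164^4 ≡ 72
164^8 ≡ 271
164^16 ≡ 35
164^17 ≡ 249
164^34 ≡ 155
164^68 ≡ 38
164^136 ≡ 288
164^272 ≡ 1
The order of 164 is 272, so the subgroup it generates has 272 elements.
[(Z/289Z)^× : ⟨164⟩] = 272/272 = 1.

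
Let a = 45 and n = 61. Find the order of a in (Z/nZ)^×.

30

By Lagrange's theorem, ord_61(45) divides φ(61) = 61 − 1 = 60 = 2^2 · 3 · 5.
Divisors of 60: 1, 2, 3, 4, 5, 6, 10, 12, 15, 20, 30, 60.
Compute 45^d (mod 61) for the divisors d until we hit 1:
45^1 ≡ 45
45^2 ≡ 12
45^3 ≡ 52
45^4 ≡ 22
45^5 ≡ 14
45^6 ≡ 20
45^10 ≡ 13
45^12 ≡ 34
45^15 ≡ 60
45^20 ≡ 47
45^30 ≡ 1
Therefore the multiplicative order of 45 modulo 61 is 30.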